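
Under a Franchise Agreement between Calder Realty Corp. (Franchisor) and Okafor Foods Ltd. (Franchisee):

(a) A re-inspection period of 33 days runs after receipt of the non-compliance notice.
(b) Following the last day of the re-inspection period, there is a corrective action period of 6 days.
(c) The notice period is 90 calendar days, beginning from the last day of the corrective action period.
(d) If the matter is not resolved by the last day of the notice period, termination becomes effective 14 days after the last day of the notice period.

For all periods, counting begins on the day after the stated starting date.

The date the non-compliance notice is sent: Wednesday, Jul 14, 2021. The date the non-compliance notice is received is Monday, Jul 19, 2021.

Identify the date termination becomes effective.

Dec 9, 2021

The last day of the re-inspection period: Jul 19, 2021 + 33 days = Aug 21, 2021.
The last day of the corrective action period: Aug 21, 2021 + 6 days = Aug 27, 2021.
The last day of the notice period: Aug 27, 2021 + 90 days = Nov 25, 2021.
The date termination becomes effective: 14 calendar days after Nov 25, 2021 is Dec 9, 2021.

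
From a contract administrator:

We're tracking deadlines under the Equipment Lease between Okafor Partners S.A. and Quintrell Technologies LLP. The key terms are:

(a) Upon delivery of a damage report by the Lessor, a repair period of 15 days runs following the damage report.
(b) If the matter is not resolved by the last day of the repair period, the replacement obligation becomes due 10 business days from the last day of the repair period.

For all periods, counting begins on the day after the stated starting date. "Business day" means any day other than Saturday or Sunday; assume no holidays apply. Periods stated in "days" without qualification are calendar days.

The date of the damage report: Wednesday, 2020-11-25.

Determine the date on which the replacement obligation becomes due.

Adding 15 calendar days to 2020-11-25 gives 2020-12-10, which is the last day of the repair period.
The date on which the replacement obligation becomes due: counting 10 business days from Thursday, 2020-12-10 (Dec 11, Dec 14, Dec 15, Dec 16, Dec 17, Dec 18, Dec 21, Dec 22, Dec 23, Dec 24, skipping weekends) reaches Thursday, 2020-12-24.

2020-12-24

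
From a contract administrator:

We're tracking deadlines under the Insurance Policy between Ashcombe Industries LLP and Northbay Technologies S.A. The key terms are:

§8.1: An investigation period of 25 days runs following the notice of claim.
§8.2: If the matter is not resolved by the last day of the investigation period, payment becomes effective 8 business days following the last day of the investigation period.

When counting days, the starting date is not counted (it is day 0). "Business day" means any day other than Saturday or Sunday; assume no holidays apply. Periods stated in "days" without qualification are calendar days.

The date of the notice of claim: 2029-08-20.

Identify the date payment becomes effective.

Adding 25 calendar days to 2029-08-20 gives 2029-09-14, which is the last day of the investigation period.
From Friday, 2029-09-14, 8 business days (Sep 17, Sep 18, Sep 19, Sep 20, Sep 21, Sep 24, Sep 25, Sep 26, skipping weekends) brings us to Wednesday, 2029-09-26, which is the date payment becomes effective.

2029-09-26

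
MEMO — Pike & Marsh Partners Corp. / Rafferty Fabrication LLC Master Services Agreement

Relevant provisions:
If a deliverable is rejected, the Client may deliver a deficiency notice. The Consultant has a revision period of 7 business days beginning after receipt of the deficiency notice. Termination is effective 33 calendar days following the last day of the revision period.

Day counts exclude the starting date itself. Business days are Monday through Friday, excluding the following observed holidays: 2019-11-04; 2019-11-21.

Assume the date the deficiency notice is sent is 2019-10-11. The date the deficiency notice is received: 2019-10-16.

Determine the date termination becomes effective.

The last day of the revision period: counting 7 business days from Wednesday, 2019-10-16 (Oct 17, Oct 18, Oct 21, Oct 22, Oct 23, Oct 24, Oct 25, skipping weekends) reaches Friday, 2019-10-25.
The date termination becomes effective: 33 calendar days after 2019-10-25 is 2019-11-27.

2019-11-27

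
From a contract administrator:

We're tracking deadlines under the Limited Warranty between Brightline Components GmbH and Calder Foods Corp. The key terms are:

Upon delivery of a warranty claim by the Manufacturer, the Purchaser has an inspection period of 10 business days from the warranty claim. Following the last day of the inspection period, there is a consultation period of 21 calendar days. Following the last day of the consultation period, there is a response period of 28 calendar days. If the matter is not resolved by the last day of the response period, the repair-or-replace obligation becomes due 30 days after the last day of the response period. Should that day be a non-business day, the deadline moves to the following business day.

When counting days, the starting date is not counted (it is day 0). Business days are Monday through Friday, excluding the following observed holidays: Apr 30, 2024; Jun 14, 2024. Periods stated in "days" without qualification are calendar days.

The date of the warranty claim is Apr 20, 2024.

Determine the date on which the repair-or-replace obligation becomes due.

The last day of the inspection period: 10 business days after Saturday, Apr 20, 2024, skipping weekends and the listed holiday on Apr 30 — Apr 22, Apr 23, Apr 24, Apr 25, Apr 26, Apr 29, May 1, May 2, May 3, May 6 — lands on Monday, May 6, 2024.
The last day of the consultation period: 21 calendar days after May 6, 2024 is May 27, 2024.
Adding 28 calendar days to May 27, 2024 gives Jun 24, 2024, which is the last day of the response period.
The date on which the repair-or-replace obligation becomes due: 30 calendar days after Jun 24, 2024 is Jul 24, 2024. Jul 24, 2024 is a Wednesday and is not a listed holiday, so no roll-forward applies.

Jul 24, 2024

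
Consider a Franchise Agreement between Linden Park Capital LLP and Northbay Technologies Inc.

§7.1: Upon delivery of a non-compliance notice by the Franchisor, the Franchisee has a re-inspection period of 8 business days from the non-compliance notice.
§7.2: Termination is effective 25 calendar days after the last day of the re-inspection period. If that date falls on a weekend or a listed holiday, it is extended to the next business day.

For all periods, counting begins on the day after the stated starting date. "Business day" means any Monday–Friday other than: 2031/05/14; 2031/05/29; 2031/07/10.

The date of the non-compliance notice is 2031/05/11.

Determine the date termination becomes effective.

2031/06/16

The last day of the re-inspection period: 8 business days after Sunday, 2031/05/11, skipping weekends and the listed holiday on May 14 — May 12, May 13, May 15, May 16, May 19, May 20, May 21, May 22 — lands on Thursday, 2031/05/22.
The date termination becomes effective: 2031/05/22 + 25 days = 2031/06/16. 2031/06/16 is a Monday and is not a listed holiday, so no roll-forward applies.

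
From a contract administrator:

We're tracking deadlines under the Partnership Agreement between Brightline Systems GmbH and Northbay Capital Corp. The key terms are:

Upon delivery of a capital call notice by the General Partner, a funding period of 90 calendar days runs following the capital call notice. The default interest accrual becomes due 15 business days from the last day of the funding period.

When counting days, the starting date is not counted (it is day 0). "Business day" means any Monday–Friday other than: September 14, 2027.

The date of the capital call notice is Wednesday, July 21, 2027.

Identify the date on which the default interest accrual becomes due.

Adding 90 calendar days to July 21, 2027 gives October 19, 2027, which is the last day of the funding period.
The date on which the default interest accrual becomes due: 15 business days after Tuesday, October 19, 2027, skipping weekends — Oct 20, Oct 21, Oct 22, Oct 25, …, Nov 5, Nov 8, Nov 9 — lands on Tuesday, November 9, 2027.

November 9, 2027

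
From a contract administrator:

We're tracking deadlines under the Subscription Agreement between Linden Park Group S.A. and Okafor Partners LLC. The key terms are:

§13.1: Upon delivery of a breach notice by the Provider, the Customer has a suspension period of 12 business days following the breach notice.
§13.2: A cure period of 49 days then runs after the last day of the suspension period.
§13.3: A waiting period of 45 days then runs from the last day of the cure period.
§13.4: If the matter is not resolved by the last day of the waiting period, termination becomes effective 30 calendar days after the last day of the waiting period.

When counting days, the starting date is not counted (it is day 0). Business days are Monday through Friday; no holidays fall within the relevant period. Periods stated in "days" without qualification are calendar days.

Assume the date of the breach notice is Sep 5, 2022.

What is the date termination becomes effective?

Jan 23, 2023

From Monday, Sep 5, 2022, 12 business days (Sep 6, Sep 7, Sep 8, Sep 9, …, Sep 19, Sep 20, Sep 21, skipping weekends) brings us to Wednesday, Sep 21, 2022, which is the last day of the suspension period.
Adding 49 calendar days to Sep 21, 2022 gives Nov 9, 2022, which is the last day of the cure period.
Adding 45 calendar days to Nov 9, 2022 gives Dec 24, 2022, which is the last day of the waiting period.
Adding 30 calendar days to Dec 24, 2022 gives Jan 23, 2023, which is the date termination becomes effective.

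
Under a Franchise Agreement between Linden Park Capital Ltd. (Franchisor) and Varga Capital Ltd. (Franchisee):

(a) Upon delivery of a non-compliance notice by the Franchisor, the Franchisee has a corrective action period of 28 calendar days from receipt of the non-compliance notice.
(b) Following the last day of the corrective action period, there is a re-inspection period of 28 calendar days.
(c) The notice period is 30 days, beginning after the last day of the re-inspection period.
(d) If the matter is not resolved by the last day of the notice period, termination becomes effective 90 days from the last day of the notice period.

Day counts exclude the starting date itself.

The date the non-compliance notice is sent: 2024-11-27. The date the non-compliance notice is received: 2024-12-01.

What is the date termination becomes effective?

The last day of the corrective action period: 28 calendar days after 2024-12-01 is 2024-12-29.
The last day of the re-inspection period: 2024-12-29 + 28 days = 2025-01-26.
Adding 30 calendar days to 2025-01-26 gives 2025-02-25, which is the last day of the notice period.
Adding 90 calendar days to 2025-02-25 gives 2025-05-26, which is the date termination becomes effective.

2025-05-26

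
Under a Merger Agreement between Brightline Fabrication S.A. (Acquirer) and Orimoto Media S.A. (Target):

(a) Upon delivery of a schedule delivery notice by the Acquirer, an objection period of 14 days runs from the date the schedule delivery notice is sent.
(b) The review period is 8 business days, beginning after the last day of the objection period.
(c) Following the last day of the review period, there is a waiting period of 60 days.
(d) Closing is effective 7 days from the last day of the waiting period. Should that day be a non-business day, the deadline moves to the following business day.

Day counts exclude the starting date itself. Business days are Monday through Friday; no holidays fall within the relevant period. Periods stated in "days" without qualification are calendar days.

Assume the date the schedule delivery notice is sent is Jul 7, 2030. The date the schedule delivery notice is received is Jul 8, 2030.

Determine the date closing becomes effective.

The last day of the objection period: 14 calendar days after Jul 7, 2030 is Jul 21, 2030.
From Sunday, Jul 21, 2030, 8 business days (Jul 22, Jul 23, Jul 24, Jul 25, Jul 26, Jul 29, Jul 30, Jul 31, skipping weekends) brings us to Wednesday, Jul 31, 2030, which is the last day of the review period.
Adding 60 calendar days to Jul 31, 2030 gives Sep 29, 2030, which is the last day of the waiting period.
The date closing becomes effective: 7 calendar days after Sep 29, 2030 is Oct 6, 2030. That falls on a Sunday, so it rolls to the next business day, Monday, Oct 7, 2030.

Oct 7, 2030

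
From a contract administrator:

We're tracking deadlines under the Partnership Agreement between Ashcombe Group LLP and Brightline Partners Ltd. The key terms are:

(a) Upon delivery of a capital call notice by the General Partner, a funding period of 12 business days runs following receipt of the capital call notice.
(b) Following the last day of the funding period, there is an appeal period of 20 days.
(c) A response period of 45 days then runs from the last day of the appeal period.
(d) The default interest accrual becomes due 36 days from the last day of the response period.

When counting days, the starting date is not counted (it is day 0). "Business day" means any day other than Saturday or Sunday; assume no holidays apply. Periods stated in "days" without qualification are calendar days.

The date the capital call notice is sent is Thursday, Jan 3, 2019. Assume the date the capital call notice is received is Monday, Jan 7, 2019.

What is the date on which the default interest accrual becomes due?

The last day of the funding period: counting 12 business days from Monday, Jan 7, 2019 (Jan 8, Jan 9, Jan 10, Jan 11, …, Jan 21, Jan 22, Jan 23, skipping weekends) reaches Wednesday, Jan 23, 2019.
The last day of the appeal period: 20 calendar days after Jan 23, 2019 is Feb 12, 2019.
The last day of the response period: Feb 12, 2019 + 45 days = Mar 29, 2019.
The date on which the default interest accrual becomes due: Mar 29, 2019 + 36 days = May 4, 2019.

May 4, 2019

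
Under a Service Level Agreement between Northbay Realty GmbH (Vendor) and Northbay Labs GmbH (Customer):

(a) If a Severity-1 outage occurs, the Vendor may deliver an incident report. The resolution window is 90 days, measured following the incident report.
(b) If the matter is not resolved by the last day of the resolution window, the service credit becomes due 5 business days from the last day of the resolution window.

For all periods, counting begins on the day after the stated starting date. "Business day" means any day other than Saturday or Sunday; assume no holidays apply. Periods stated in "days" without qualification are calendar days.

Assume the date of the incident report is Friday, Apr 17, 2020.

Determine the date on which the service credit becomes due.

Jul 23, 2020

The last day of the resolution window: 90 calendar days after Apr 17, 2020 is Jul 16, 2020.
From Thursday, Jul 16, 2020, 5 business days (Jul 17, Jul 20, Jul 21, Jul 22, Jul 23, skipping weekends) brings us to Thursday, Jul 23, 2020, which is the date on which the service credit becomes due.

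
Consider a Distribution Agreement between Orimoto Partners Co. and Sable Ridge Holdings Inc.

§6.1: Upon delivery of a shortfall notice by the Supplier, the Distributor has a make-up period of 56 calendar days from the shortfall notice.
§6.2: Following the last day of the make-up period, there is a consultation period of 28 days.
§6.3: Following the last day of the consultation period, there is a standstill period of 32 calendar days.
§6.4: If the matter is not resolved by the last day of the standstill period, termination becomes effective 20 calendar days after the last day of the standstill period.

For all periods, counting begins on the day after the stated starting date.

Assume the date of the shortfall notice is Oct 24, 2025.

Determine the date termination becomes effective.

Mar 9, 2026

The last day of the make-up period: 56 calendar days after Oct 24, 2025 is Dec 19, 2025.
The last day of the consultation period: 28 calendar days after Dec 19, 2025 is Jan 16, 2026.
The last day of the standstill period: 32 calendar days after Jan 16, 2026 is Feb 17, 2026.
The date termination becomes effective: Feb 17, 2026 + 20 days = Mar 9, 2026.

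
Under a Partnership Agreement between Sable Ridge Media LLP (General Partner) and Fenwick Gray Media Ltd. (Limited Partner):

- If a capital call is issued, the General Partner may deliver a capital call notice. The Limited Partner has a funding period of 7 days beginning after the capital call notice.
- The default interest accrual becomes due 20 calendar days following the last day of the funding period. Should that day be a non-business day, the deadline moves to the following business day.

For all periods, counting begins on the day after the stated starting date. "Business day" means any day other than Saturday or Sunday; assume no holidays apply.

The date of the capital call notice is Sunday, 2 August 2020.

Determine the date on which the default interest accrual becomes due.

31 August 2020

The last day of the funding period: 7 calendar days after 2 August 2020 is 9 August 2020.
Adding 20 calendar days to 9 August 2020 gives 29 August 2020, which is the date on which the default interest accrual becomes due. That falls on a Saturday, so it rolls to the next business day, Monday, 31 August 2020.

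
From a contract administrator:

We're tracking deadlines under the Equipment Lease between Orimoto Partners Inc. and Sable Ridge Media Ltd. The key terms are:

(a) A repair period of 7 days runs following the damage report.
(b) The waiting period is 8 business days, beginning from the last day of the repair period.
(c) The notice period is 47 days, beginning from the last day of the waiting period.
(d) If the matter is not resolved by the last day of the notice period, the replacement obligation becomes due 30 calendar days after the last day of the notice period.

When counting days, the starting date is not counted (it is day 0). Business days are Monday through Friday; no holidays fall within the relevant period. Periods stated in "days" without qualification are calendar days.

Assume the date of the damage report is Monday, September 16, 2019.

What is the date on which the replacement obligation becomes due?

The last day of the repair period: September 16, 2019 + 7 days = September 23, 2019.
The last day of the waiting period: 8 business days after Monday, September 23, 2019, skipping weekends — Sep 24, Sep 25, Sep 26, Sep 27, Sep 30, Oct 1, Oct 2, Oct 3 — lands on Thursday, October 3, 2019.
The last day of the notice period: 47 calendar days after October 3, 2019 is November 19, 2019.
The date on which the replacement obligation becomes due: 30 calendar days after November 19, 2019 is December 19, 2019.

December 19, 2019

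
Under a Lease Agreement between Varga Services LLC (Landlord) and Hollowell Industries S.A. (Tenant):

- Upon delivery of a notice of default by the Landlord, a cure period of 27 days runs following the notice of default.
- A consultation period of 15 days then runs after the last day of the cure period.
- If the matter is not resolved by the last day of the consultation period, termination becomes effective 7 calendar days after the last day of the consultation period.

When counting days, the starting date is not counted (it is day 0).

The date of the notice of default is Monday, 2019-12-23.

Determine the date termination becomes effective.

The last day of the cure period: 27 calendar days after 2019-12-23 is 2020-01-19.
The last day of the consultation period: 15 calendar days after 2020-01-19 is 2020-02-03.
Adding 7 calendar days to 2020-02-03 gives 2020-02-10, which is the date termination becomes effective.

2020-02-10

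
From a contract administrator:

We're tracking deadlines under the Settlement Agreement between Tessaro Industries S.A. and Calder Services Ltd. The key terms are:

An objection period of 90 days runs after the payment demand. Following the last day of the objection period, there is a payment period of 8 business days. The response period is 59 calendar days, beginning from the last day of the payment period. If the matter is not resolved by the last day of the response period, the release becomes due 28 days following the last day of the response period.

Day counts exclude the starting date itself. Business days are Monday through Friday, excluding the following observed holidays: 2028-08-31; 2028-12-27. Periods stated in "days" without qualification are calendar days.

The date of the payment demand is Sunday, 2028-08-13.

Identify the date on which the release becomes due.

2029-02-17

Adding 90 calendar days to 2028-08-13 gives 2028-11-11, which is the last day of the objection period.
The last day of the payment period: 8 business days after Saturday, 2028-11-11, skipping weekends — Nov 13, Nov 14, Nov 15, Nov 16, Nov 17, Nov 20, Nov 21, Nov 22 — lands on Wednesday, 2028-11-22.
The last day of the response period: 2028-11-22 + 59 days = 2029-01-20.
The date on which the release becomes due: 28 calendar days after 2029-01-20 is 2029-02-17.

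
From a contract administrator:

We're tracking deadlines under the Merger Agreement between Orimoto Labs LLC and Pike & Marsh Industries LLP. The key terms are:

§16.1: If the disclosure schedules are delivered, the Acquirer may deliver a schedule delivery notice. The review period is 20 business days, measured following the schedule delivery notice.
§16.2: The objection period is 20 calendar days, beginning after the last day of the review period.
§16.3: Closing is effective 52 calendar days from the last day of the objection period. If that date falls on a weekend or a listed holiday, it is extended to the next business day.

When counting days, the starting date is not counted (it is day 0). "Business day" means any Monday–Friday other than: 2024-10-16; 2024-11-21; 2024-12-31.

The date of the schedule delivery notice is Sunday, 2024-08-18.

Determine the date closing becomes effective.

From Sunday, 2024-08-18, 20 business days (Aug 19, Aug 20, Aug 21, Aug 22, …, Sep 11, Sep 12, Sep 13, skipping weekends) brings us to Friday, 2024-09-13, which is the last day of the review period.
Adding 20 calendar days to 2024-09-13 gives 2024-10-03, which is the last day of the objection period.
Adding 52 calendar days to 2024-10-03 gives 2024-11-24, which is the date closing becomes effective. That falls on a Sunday, so it rolls to the next business day, Monday, 2024-11-25.

2024-11-25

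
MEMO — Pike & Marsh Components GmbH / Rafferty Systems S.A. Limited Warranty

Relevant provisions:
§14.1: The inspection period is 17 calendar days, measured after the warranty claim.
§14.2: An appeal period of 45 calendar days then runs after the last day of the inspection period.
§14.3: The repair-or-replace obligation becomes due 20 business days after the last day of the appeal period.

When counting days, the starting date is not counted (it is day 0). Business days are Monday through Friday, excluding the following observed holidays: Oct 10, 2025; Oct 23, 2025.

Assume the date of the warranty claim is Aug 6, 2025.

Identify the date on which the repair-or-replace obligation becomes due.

Nov 6, 2025

The last day of the inspection period: 17 calendar days after Aug 6, 2025 is Aug 23, 2025.
The last day of the appeal period: 45 calendar days after Aug 23, 2025 is Oct 7, 2025.
From Tuesday, Oct 7, 2025, 20 business days (Oct 8, Oct 9, Oct 13, Oct 14, …, Nov 4, Nov 5, Nov 6, skipping weekends and the listed holidays on Oct 10, Oct 23) brings us to Thursday, Nov 6, 2025, which is the date on which the repair-or-replace obligation becomes due.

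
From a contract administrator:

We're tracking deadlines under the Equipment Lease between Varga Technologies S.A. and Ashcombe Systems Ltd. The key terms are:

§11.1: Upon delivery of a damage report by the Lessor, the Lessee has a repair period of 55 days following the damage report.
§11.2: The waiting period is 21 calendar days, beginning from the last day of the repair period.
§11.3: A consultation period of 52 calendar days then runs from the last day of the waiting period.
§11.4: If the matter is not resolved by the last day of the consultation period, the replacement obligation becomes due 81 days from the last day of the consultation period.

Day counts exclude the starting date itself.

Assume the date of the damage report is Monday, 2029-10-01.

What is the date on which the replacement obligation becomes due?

Adding 55 calendar days to 2029-10-01 gives 2029-11-25, which is the last day of the repair period.
The last day of the waiting period: 21 calendar days after 2029-11-25 is 2029-12-16.
The last day of the consultation period: 52 calendar days after 2029-12-16 is 2030-02-06.
The date on which the replacement obligation becomes due: 2030-02-06 + 81 days = 2030-04-28.

2030-04-28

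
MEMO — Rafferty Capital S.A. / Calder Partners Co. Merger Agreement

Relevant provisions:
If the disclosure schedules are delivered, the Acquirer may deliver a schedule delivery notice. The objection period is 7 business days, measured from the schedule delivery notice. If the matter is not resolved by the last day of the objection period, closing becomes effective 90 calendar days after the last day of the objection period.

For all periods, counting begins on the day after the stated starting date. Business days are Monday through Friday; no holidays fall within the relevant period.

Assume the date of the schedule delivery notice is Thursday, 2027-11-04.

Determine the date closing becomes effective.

The last day of the objection period: counting 7 business days from Thursday, 2027-11-04 (Nov 5, Nov 8, Nov 9, Nov 10, Nov 11, Nov 12, Nov 15, skipping weekends) reaches Monday, 2027-11-15.
The date closing becomes effective: 90 calendar days after 2027-11-15 is 2028-02-13.

2028-02-13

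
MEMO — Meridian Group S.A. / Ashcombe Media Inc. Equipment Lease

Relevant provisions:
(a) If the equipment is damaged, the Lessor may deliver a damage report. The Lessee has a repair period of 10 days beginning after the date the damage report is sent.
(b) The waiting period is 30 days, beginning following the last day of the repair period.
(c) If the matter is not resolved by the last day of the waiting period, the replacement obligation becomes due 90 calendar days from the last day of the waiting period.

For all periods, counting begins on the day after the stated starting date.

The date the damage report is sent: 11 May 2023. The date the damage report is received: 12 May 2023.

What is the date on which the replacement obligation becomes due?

The last day of the repair period: 10 calendar days after 11 May 2023 is 21 May 2023.
Adding 30 calendar days to 21 May 2023 gives 20 June 2023, which is the last day of the waiting period.
The date on which the replacement obligation becomes due: 20 June 2023 + 90 days = 18 September 2023.

18 September 2023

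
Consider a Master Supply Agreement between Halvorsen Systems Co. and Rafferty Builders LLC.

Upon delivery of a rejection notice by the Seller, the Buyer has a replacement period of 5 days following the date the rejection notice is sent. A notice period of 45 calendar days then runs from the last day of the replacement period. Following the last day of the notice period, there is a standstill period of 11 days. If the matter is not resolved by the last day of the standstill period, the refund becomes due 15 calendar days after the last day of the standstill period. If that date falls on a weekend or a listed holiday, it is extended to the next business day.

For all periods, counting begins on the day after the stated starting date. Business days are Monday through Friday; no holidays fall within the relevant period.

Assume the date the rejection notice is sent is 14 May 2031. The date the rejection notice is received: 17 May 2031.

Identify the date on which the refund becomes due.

29 July 2031

Adding 5 calendar days to 14 May 2031 gives 19 May 2031, which is the last day of the replacement period.
The last day of the notice period: 45 calendar days after 19 May 2031 is 3 July 2031.
The last day of the standstill period: 11 calendar days after 3 July 2031 is 14 July 2031.
The date on which the refund becomes due: 15 calendar days after 14 July 2031 is 29 July 2031. 29 July 2031 is a Tuesday, so no roll-forward applies.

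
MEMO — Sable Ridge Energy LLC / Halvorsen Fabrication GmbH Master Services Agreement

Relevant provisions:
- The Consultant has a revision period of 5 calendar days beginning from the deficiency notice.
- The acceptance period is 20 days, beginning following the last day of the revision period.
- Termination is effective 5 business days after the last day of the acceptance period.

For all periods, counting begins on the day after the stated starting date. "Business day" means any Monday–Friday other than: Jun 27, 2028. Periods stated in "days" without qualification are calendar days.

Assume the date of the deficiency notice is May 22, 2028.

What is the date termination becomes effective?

Jun 23, 2028

The last day of the revision period: May 22, 2028 + 5 days = May 27, 2028.
The last day of the acceptance period: May 27, 2028 + 20 days = Jun 16, 2028.
From Friday, Jun 16, 2028, 5 business days (Jun 19, Jun 20, Jun 21, Jun 22, Jun 23, skipping weekends) brings us to Friday, Jun 23, 2028, which is the date termination becomes effective.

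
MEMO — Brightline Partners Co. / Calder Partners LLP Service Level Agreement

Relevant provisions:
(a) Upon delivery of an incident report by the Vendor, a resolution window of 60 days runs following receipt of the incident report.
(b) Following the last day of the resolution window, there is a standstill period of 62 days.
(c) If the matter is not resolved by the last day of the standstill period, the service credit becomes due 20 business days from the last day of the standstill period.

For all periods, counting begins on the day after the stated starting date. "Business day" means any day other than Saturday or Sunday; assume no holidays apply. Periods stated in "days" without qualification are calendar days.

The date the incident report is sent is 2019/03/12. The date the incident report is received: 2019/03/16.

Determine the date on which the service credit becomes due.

The last day of the resolution window: 60 calendar days after 2019/03/16 is 2019/05/15.
Adding 62 calendar days to 2019/05/15 gives 2019/07/16, which is the last day of the standstill period.
From Tuesday, 2019/07/16, 20 business days (Jul 17, Jul 18, Jul 19, Jul 22, …, Aug 9, Aug 12, Aug 13, skipping weekends) brings us to Tuesday, 2019/08/13, which is the date on which the service credit becomes due.

2019/08/13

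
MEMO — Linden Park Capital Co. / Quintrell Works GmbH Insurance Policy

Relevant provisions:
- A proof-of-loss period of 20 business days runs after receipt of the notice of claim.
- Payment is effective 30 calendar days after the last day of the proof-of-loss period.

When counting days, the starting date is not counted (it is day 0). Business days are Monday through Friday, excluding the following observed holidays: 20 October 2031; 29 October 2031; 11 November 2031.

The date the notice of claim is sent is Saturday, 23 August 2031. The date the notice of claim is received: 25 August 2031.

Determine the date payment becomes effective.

22 October 2031

From Monday, 25 August 2031, 20 business days (Aug 26, Aug 27, Aug 28, Aug 29, …, Sep 18, Sep 19, Sep 22, skipping weekends) brings us to Monday, 22 September 2031, which is the last day of the proof-of-loss period.
Adding 30 calendar days to 22 September 2031 gives 22 October 2031, which is the date payment becomes effective.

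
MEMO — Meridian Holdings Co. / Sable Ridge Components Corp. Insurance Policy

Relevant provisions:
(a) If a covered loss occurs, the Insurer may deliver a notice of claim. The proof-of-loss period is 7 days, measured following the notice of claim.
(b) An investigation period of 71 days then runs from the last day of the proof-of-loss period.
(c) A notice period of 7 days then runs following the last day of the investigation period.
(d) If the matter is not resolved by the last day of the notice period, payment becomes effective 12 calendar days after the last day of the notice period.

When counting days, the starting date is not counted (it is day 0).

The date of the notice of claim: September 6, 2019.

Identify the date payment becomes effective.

Adding 7 calendar days to September 6, 2019 gives September 13, 2019, which is the last day of the proof-of-loss period.
Adding 71 calendar days to September 13, 2019 gives November 23, 2019, which is the last day of the investigation period.
Adding 7 calendar days to November 23, 2019 gives November 30, 2019, which is the last day of the notice period.
The date payment becomes effective: November 30, 2019 + 12 days = December 12, 2019.

December 12, 2019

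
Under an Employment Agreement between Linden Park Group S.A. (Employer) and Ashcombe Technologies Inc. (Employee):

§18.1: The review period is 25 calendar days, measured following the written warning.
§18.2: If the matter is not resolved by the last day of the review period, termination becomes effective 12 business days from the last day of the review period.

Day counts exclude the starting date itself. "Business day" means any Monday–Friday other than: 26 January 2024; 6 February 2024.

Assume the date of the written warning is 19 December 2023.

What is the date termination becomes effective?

31 January 2024

Adding 25 calendar days to 19 December 2023 gives 13 January 2024, which is the last day of the review period.
The date termination becomes effective: 12 business days after Saturday, 13 January 2024, skipping weekends and the listed holiday on Jan 26 — Jan 15, Jan 16, Jan 17, Jan 18, …, Jan 29, Jan 30, Jan 31 — lands on Wednesday, 31 January 2024.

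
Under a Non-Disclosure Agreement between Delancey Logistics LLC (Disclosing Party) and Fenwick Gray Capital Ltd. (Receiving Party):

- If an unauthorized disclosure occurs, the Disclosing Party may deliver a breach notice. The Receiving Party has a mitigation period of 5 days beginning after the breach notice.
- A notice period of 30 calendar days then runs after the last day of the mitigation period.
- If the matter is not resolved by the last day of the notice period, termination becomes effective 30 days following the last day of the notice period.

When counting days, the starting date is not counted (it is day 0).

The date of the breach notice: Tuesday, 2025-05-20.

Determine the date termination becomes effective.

Adding 5 calendar days to 2025-05-20 gives 2025-05-25, which is the last day of the mitigation period.
The last day of the notice period: 30 calendar days after 2025-05-25 is 2025-06-24.
The date termination becomes effective: 2025-06-24 + 30 days = 2025-07-24.

2025-07-24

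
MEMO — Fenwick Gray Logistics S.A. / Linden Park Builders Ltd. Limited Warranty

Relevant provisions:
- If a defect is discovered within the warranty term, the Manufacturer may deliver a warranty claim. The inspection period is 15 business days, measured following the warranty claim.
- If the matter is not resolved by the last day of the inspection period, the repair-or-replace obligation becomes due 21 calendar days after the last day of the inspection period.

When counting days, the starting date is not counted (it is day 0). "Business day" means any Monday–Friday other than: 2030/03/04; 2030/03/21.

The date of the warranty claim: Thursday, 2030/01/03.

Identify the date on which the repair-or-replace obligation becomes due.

The last day of the inspection period: counting 15 business days from Thursday, 2030/01/03 (Jan 4, Jan 7, Jan 8, Jan 9, …, Jan 22, Jan 23, Jan 24, skipping weekends) reaches Thursday, 2030/01/24.
Adding 21 calendar days to 2030/01/24 gives 2030/02/14, which is the date on which the repair-or-replace obligation becomes due.

2030/02/14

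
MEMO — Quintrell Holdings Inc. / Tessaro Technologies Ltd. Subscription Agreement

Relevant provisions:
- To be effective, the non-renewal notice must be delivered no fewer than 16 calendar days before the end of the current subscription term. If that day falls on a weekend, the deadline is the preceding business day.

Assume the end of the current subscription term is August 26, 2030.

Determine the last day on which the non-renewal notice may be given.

August 26, 2030 minus 16 days is August 10, 2030. That is a Saturday, so the deadline moves back to Friday, August 9, 2030.

August 9, 2030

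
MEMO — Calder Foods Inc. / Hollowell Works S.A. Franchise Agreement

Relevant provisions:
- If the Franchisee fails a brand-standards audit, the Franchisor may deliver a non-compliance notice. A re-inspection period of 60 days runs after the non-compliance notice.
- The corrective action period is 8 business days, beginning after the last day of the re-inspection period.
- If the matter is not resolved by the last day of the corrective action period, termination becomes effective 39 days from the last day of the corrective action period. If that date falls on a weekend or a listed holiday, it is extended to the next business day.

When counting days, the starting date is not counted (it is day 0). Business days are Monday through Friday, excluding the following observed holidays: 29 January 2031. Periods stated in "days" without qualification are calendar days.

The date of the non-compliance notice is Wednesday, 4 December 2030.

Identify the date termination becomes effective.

24 March 2031

Adding 60 calendar days to 4 December 2030 gives 2 February 2031, which is the last day of the re-inspection period.
The last day of the corrective action period: counting 8 business days from Sunday, 2 February 2031 (Feb 3, Feb 4, Feb 5, Feb 6, Feb 7, Feb 10, Feb 11, Feb 12, skipping weekends) reaches Wednesday, 12 February 2031.
The date termination becomes effective: 39 calendar days after 12 February 2031 is 23 March 2031. That falls on a Sunday, so it rolls to the next business day, Monday, 24 March 2031.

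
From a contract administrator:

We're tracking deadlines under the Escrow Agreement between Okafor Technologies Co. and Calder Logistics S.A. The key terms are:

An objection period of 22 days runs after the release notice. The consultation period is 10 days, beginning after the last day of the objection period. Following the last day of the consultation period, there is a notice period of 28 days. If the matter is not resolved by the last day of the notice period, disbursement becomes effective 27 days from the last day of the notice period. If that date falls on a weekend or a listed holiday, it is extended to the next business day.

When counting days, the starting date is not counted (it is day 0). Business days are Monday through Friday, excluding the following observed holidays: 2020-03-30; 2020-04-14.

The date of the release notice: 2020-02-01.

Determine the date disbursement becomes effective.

2020-04-28

The last day of the objection period: 2020-02-01 + 22 days = 2020-02-23.
The last day of the consultation period: 10 calendar days after 2020-02-23 is 2020-03-04.
The last day of the notice period: 2020-03-04 + 28 days = 2020-04-01.
The date disbursement becomes effective: 2020-04-01 + 27 days = 2020-04-28. 2020-04-28 is a Tuesday and is not a listed holiday, so no roll-forward applies.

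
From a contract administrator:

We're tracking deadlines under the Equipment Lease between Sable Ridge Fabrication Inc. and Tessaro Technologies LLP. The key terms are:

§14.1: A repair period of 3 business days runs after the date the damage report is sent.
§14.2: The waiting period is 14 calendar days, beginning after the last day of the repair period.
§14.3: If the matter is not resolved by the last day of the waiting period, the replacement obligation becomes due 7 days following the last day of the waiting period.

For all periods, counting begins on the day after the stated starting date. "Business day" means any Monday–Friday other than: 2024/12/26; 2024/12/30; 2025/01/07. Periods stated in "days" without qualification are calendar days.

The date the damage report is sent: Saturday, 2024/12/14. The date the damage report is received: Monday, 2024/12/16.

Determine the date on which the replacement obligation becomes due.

2025/01/08

The last day of the repair period: 3 business days after Saturday, 2024/12/14, skipping weekends — Dec 16, Dec 17, Dec 18 — lands on Wednesday, 2024/12/18.
Adding 14 calendar days to 2024/12/18 gives 2025/01/01, which is the last day of the waiting period.
The date on which the replacement obligation becomes due: 7 calendar days after 2025/01/01 is 2025/01/08.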